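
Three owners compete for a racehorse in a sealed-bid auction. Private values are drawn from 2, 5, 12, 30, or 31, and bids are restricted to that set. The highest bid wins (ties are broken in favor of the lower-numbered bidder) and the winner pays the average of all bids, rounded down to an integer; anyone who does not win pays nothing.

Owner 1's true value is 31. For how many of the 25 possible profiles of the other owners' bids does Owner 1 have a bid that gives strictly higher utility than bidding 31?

13

Others bid (2, 2): truth gives 20; bid 2 gives 29 > 20. Violating.
Others bid (2, 5): truth gives 19; bid 5 gives 27 > 19. Violating.
Others bid (2, 12): truth gives 16; bid 12 gives 23 > 16. Violating.
Others bid (2, 30): truth gives 10; bid 30 gives 11 > 10. Violating.
Others bid (2, 31): truth gives 10; no alternative beats it.
Others bid (5, 31): truth gives 9; no alternative beats it.
(Checking all 25 profiles: 13 have a profitable deviation, 12 do not.)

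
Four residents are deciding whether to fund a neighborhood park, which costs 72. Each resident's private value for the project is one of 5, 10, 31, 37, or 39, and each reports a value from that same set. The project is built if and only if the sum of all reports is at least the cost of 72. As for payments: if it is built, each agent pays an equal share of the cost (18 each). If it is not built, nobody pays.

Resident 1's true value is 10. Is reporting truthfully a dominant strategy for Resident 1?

Yes

Check each profile of the others' reports and compare truth against every alternative report.
Others report (5, 31, 31): truth gives -8, best alternative gives -8.
Others report (5, 31, 37): truth gives -8, best alternative gives -8.
Others report (5, 31, 39): truth gives -8, best alternative gives -8.
Others report (5, 37, 31): truth gives -8, best alternative gives -8.
Others report (5, 37, 37): truth gives -8, best alternative gives -8.
Others report (5, 37, 39): truth gives -8, best alternative gives -8.
(Remaining 119 profiles checked similarly; truth is weakly best in each.)
In every case the truthful report is at least as good as any alternative, so it is a dominant strategy.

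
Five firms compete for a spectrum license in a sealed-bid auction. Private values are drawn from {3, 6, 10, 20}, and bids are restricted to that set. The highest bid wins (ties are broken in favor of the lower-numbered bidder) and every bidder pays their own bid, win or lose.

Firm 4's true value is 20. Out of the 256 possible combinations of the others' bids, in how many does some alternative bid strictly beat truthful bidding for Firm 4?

172

Others bid (3, 3, 3, 3): truth gives 0; bid 6 gives 14 > 0. Violating.
Others bid (3, 3, 3, 6): truth gives 0; bid 6 gives 14 > 0. Violating.
Others bid (3, 3, 3, 10): truth gives 0; bid 10 gives 10 > 0. Violating.
Others bid (3, 3, 6, 3): truth gives 0; bid 10 gives 10 > 0. Violating.
Others bid (3, 3, 3, 20): truth gives 0; no alternative beats it.
Others bid (3, 3, 6, 20): truth gives 0; no alternative beats it.
(Checking all 256 profiles: 172 have a profitable deviation, 84 do not.)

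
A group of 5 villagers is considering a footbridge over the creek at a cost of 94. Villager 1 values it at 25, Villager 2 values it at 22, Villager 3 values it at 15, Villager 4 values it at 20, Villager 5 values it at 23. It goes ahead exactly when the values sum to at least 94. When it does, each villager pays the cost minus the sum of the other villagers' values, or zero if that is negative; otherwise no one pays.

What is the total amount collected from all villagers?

Total value 105 ≥ cost 94, so it is built.
Villager 1: others sum to 80; max(0, 94 - 80) = 14.
Villager 2: others sum to 83; max(0, 94 - 83) = 11.
Villager 3: others sum to 90; max(0, 94 - 90) = 4.
Villager 4: others sum to 85; max(0, 94 - 85) = 9.
Villager 5: others sum to 82; max(0, 94 - 82) = 12.
Total collected = 14 + 11 + 4 + 9 + 12 = 50.

50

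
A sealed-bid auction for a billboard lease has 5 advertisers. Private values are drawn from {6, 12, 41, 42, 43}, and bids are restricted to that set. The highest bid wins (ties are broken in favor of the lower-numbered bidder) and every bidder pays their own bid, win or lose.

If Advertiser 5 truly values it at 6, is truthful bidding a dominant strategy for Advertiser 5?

Check each profile of the others' bids and compare truth against every alternative bid.
Others bid (6, 6, 6, 12): truth gives -6, best alternative gives -12.
Others bid (6, 6, 6, 41): truth gives -6, best alternative gives -12.
Others bid (6, 6, 6, 42): truth gives -6, best alternative gives -12.
Others bid (6, 6, 6, 43): truth gives -6, best alternative gives -12.
Others bid (6, 6, 12, 6): truth gives -6, best alternative gives -12.
Others bid (6, 6, 12, 12): truth gives -6, best alternative gives -12.
(Remaining 619 profiles checked similarly; truth is weakly best in each.)
In every case the truthful bid is at least as good as any alternative, so it is a dominant strategy.

Yes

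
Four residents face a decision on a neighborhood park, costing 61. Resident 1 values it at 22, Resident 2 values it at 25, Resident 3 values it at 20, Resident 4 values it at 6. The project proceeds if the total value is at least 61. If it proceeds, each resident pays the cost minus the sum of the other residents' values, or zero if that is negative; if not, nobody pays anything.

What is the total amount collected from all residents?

Total value 73 ≥ cost 61, so it is built.
Resident 1: others sum to 51; max(0, 61 - 51) = 10.
Resident 2: others sum to 48; max(0, 61 - 48) = 13.
Resident 3: others sum to 53; max(0, 61 - 53) = 8.
Resident 4: others sum to 67; max(0, 61 - 67) = 0.
Total collected = 10 + 13 + 8 + 0 = 31.

31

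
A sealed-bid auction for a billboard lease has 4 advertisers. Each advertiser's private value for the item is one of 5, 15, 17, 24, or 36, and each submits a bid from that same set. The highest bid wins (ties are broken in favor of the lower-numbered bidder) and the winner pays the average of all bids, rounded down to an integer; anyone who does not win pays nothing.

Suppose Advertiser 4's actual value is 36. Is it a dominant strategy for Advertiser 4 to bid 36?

Consider the case where Advertiser 1 bids 5, Advertiser 2 bids 5 and Advertiser 3 bids 5.
Truthful bid 36: wins, pays 12, utility 36 - 12 = 24.
Bid 15 instead: wins, pays 7, utility 36 - 7 = 29.
Since 29 > 24, bidding 15 is strictly better here, so truthful bidding is not dominant.

No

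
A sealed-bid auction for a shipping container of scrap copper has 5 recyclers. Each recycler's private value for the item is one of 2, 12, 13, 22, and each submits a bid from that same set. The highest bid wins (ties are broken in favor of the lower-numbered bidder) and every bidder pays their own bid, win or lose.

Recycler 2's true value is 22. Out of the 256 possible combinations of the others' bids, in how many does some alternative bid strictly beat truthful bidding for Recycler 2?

Others bid (2, 2, 2, 2): truth gives 0; bid 12 gives 10 > 0. Violating.
Others bid (2, 2, 2, 12): truth gives 0; bid 12 gives 10 > 0. Violating.
Others bid (2, 2, 2, 13): truth gives 0; bid 13 gives 9 > 0. Violating.
Others bid (2, 2, 12, 2): truth gives 0; bid 12 gives 10 > 0. Violating.
Others bid (2, 2, 2, 22): truth gives 0; no alternative beats it.
Others bid (2, 2, 12, 22): truth gives 0; no alternative beats it.
(Checking all 256 profiles: 118 have a profitable deviation, 138 do not.)

118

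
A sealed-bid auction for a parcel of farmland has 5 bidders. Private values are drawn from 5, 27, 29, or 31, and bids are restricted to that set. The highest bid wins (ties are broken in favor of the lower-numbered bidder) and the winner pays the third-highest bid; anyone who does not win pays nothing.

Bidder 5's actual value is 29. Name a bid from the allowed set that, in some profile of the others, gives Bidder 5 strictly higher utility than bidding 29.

Suppose Bidder 1 bids 5, Bidder 2 bids 5, Bidder 3 bids 5 and Bidder 4 bids 29.
Bid 29: loses, pays 0, utility 0.
Bid 31: wins, pays 5, utility 29 - 5 = 24.
So bidding 31 beats truth here (24 > 0).

31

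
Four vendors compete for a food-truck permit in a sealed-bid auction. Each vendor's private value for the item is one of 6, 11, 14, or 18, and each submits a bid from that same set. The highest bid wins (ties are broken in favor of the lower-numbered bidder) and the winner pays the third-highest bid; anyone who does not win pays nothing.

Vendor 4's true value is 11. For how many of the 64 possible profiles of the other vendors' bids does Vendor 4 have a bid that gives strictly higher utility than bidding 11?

Others bid (6, 6, 11): truth gives 0; bid 14 gives 5 > 0. Violating.
Others bid (6, 6, 14): truth gives 0; bid 18 gives 5 > 0. Violating.
Others bid (6, 11, 6): truth gives 0; bid 14 gives 5 > 0. Violating.
Others bid (6, 14, 6): truth gives 0; bid 18 gives 5 > 0. Violating.
Others bid (6, 6, 6): truth gives 5; no alternative beats it.
Others bid (6, 6, 18): truth gives 0; no alternative beats it.
(Checking all 64 profiles: 6 have a profitable deviation, 58 do not.)

6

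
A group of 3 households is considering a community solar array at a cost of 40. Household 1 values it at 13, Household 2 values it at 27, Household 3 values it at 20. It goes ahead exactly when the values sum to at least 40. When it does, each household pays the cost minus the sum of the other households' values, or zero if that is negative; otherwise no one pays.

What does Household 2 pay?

7

Total value 60 ≥ cost 40, so the project is built.
The other households' values sum to 33.
Cost minus that sum is 40 - 33 = 7.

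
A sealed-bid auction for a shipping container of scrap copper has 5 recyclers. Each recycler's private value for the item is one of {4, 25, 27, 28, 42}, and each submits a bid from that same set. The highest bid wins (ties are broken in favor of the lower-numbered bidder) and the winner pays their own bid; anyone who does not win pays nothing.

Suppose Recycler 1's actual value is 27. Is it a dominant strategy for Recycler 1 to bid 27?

No

Consider the case where Recycler 2 bids 4, Recycler 3 bids 4, Recycler 4 bids 4 and Recycler 5 bids 4.
Truthful bid 27: wins, pays 27, utility 27 - 27 = 0.
Bid 4 instead: wins, pays 4, utility 27 - 4 = 23.
Since 23 > 0, bidding 4 is strictly better here, so truthful bidding is not dominant.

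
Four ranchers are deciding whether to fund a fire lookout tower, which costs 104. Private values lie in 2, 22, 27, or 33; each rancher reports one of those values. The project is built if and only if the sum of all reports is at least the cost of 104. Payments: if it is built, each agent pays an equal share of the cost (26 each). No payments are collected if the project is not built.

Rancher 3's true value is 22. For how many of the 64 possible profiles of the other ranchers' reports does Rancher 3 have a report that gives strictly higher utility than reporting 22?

Others report (22, 27, 33): truth gives -4; report 2 gives 0 > -4. Violating.
Others report (22, 33, 27): truth gives -4; report 2 gives 0 > -4. Violating.
Others report (22, 33, 33): truth gives -4; report 2 gives 0 > -4. Violating.
Others report (27, 22, 33): truth gives -4; report 2 gives 0 > -4. Violating.
Others report (2, 2, 2): truth gives 0; no alternative beats it.
Others report (2, 2, 22): truth gives 0; no alternative beats it.
(Checking all 64 profiles: 16 have a profitable deviation, 48 do not.)

16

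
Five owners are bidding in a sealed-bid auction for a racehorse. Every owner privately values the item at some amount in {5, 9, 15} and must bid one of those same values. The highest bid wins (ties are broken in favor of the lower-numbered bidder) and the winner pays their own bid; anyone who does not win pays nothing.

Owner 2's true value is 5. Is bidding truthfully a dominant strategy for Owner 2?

Yes

Check each profile of the others' bids and compare truth against every alternative bid.
Others bid (5, 5, 5, 5): truth gives 0, best alternative gives -4.
Others bid (5, 5, 5, 9): truth gives 0, best alternative gives -4.
Others bid (5, 5, 9, 5): truth gives 0, best alternative gives -4.
Others bid (5, 5, 9, 9): truth gives 0, best alternative gives -4.
Others bid (5, 9, 5, 5): truth gives 0, best alternative gives -4.
Others bid (5, 9, 5, 9): truth gives 0, best alternative gives -4.
(Remaining 75 profiles checked similarly; truth is weakly best in each.)
In every case the truthful bid is at least as good as any alternative, so it is a dominant strategy.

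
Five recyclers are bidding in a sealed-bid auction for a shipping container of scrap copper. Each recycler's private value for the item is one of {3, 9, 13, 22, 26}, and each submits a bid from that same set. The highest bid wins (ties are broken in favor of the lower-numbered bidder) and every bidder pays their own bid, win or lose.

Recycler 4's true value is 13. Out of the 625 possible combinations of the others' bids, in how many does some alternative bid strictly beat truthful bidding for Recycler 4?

Others bid (3, 3, 3, 3): truth gives 0; bid 9 gives 4 > 0. Violating.
Others bid (3, 3, 3, 9): truth gives 0; bid 9 gives 4 > 0. Violating.
Others bid (3, 3, 3, 22): truth gives -13; bid 3 gives -3 > -13. Violating.
Others bid (3, 3, 3, 26): truth gives -13; bid 3 gives -3 > -13. Violating.
Others bid (3, 3, 3, 13): truth gives 0; no alternative beats it.
Others bid (3, 3, 9, 3): truth gives 0; no alternative beats it.
(Checking all 625 profiles: 603 have a profitable deviation, 22 do not.)

603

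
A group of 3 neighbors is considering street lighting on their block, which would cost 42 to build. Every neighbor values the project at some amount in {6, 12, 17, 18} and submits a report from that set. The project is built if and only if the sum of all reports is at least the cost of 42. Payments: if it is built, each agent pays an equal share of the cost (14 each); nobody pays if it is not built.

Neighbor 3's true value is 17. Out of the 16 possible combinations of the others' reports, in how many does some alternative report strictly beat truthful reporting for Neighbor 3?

3

Others report (6, 18): truth gives 0; report 18 gives 3 > 0. Violating.
Others report (12, 12): truth gives 0; report 18 gives 3 > 0. Violating.
Others report (18, 6): truth gives 0; report 18 gives 3 > 0. Violating.
Others report (6, 6): truth gives 0; no alternative beats it.
Others report (6, 12): truth gives 0; no alternative beats it.
(Checking all 16 profiles: 3 have a profitable deviation, 13 do not.)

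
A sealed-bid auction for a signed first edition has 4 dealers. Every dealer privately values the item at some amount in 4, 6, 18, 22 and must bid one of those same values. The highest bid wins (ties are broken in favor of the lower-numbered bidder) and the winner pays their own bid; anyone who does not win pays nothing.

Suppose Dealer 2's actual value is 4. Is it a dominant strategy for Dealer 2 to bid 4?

Check each profile of the others' bids and compare truth against every alternative bid.
Others bid (4, 4, 4): truth gives 0, best alternative gives -2.
Others bid (4, 4, 6): truth gives 0, best alternative gives -2.
Others bid (4, 6, 4): truth gives 0, best alternative gives -2.
Others bid (4, 6, 6): truth gives 0, best alternative gives -2.
Others bid (4, 4, 18): truth gives 0, best alternative gives 0.
Others bid (4, 4, 22): truth gives 0, best alternative gives 0.
(Remaining 58 profiles checked similarly; truth is weakly best in each.)
In every case the truthful bid is at least as good as any alternative, so it is a dominant strategy.

Yes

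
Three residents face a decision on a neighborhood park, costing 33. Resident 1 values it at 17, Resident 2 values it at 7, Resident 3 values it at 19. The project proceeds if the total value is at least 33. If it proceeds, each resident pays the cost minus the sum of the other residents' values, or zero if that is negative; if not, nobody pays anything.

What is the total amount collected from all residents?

16

Total value 43 ≥ cost 33, so it is built.
Resident 1: others sum to 26; max(0, 33 - 26) = 7.
Resident 2: others sum to 36; max(0, 33 - 36) = 0.
Resident 3: others sum to 24; max(0, 33 - 24) = 9.
Total collected = 7 + 0 + 9 = 16.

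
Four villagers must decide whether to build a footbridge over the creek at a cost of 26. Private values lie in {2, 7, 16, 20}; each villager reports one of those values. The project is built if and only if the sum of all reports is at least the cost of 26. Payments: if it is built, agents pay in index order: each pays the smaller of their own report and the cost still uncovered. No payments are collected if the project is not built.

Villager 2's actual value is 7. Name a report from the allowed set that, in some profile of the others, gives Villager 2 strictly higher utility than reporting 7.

2

Suppose Villager 1 reports 2, Villager 3 reports 2 and Villager 4 reports 20.
Report 7: project built, pays 7, utility 7 - 7 = 0.
Report 2: project built, pays 2, utility 7 - 2 = 5.
So reporting 2 beats truth here (5 > 0).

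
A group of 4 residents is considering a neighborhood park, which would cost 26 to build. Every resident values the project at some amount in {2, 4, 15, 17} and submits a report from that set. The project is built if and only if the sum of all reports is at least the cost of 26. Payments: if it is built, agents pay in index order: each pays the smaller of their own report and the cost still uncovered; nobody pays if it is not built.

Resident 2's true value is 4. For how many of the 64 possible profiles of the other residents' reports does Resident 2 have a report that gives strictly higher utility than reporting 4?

Others report (2, 15, 15): truth gives 0; report 2 gives 2 > 0. Violating.
Others report (2, 15, 17): truth gives 0; report 2 gives 2 > 0. Violating.
Others report (2, 17, 15): truth gives 0; report 2 gives 2 > 0. Violating.
Others report (2, 17, 17): truth gives 0; report 2 gives 2 > 0. Violating.
Others report (2, 2, 2): truth gives 0; no alternative beats it.
Others report (2, 2, 4): truth gives 0; no alternative beats it.
(Checking all 64 profiles: 35 have a profitable deviation, 29 do not.)

35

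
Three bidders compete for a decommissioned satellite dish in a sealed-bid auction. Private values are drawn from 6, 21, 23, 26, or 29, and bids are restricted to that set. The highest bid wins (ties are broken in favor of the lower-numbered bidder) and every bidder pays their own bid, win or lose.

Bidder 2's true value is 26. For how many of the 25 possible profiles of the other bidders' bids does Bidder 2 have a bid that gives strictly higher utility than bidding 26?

19

Others bid (6, 6): truth gives 0; bid 21 gives 5 > 0. Violating.
Others bid (6, 21): truth gives 0; bid 21 gives 5 > 0. Violating.
Others bid (6, 23): truth gives 0; bid 23 gives 3 > 0. Violating.
Others bid (6, 29): truth gives -26; bid 29 gives -3 > -26. Violating.
Others bid (6, 26): truth gives 0; no alternative beats it.
Others bid (21, 26): truth gives 0; no alternative beats it.
(Checking all 25 profiles: 19 have a profitable deviation, 6 do not.)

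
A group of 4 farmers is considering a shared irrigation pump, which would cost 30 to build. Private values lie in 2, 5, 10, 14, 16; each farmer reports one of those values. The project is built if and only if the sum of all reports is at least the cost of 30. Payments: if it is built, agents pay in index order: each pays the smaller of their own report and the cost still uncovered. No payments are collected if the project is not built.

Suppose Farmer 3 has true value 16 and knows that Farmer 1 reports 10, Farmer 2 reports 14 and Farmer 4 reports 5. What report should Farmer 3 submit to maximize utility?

Report 2: project built, pays 2, utility 16 - 2 = 14.
Report 5: project built, pays 5, utility 16 - 5 = 11.
Report 10: project built, pays 6, utility 16 - 6 = 10.
Report 14: project built, pays 6, utility 16 - 6 = 10.
Report 16: project built, pays 6, utility 16 - 6 = 10.
The best choice is 2 with utility 14.

2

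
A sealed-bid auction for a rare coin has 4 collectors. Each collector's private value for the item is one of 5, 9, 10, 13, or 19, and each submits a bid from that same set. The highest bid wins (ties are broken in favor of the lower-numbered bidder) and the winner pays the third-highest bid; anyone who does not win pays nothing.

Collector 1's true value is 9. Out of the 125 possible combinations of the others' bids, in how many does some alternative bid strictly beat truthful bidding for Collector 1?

Others bid (5, 5, 10): truth gives 0; bid 10 gives 4 > 0. Violating.
Others bid (5, 5, 13): truth gives 0; bid 13 gives 4 > 0. Violating.
Others bid (5, 5, 19): truth gives 0; bid 19 gives 4 > 0. Violating.
Others bid (5, 10, 5): truth gives 0; bid 10 gives 4 > 0. Violating.
Others bid (5, 5, 5): truth gives 4; no alternative beats it.
Others bid (5, 5, 9): truth gives 4; no alternative beats it.
(Checking all 125 profiles: 9 have a profitable deviation, 116 do not.)

9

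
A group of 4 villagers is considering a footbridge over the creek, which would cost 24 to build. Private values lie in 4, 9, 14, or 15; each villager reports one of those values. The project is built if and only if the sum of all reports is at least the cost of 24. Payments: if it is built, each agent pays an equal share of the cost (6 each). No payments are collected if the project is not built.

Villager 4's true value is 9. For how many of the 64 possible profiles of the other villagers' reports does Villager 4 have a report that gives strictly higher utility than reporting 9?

1

Others report (4, 4, 4): truth gives 0; report 14 gives 3 > 0. Violating.
Others report (4, 4, 9): truth gives 3; no alternative beats it.
Others report (4, 4, 14): truth gives 3; no alternative beats it.
(Checking all 64 profiles: 1 has a profitable deviation, 63 do not.)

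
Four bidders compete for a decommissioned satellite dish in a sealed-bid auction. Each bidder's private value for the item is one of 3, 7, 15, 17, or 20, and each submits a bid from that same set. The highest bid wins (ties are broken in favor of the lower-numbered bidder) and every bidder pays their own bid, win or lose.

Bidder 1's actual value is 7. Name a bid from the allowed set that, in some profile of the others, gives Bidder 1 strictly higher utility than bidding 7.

3

Suppose Bidder 2 bids 3, Bidder 3 bids 3 and Bidder 4 bids 3.
Bid 7: wins, pays 7, utility 7 - 7 = 0.
Bid 3: wins, pays 3, utility 7 - 3 = 4.
So bidding 3 beats truth here (4 > 0).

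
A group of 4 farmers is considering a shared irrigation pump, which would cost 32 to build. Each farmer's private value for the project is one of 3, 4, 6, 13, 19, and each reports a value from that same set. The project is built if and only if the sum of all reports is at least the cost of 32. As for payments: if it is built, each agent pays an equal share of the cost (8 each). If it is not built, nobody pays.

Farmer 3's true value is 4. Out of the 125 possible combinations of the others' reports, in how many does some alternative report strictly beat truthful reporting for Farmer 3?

6

Others report (3, 6, 19): truth gives -4; report 3 gives 0 > -4. Violating.
Others report (3, 19, 6): truth gives -4; report 3 gives 0 > -4. Violating.
Others report (6, 3, 19): truth gives -4; report 3 gives 0 > -4. Violating.
Others report (6, 19, 3): truth gives -4; report 3 gives 0 > -4. Violating.
Others report (3, 3, 3): truth gives 0; no alternative beats it.
Others report (3, 3, 4): truth gives 0; no alternative beats it.
(Checking all 125 profiles: 6 have a profitable deviation, 119 do not.)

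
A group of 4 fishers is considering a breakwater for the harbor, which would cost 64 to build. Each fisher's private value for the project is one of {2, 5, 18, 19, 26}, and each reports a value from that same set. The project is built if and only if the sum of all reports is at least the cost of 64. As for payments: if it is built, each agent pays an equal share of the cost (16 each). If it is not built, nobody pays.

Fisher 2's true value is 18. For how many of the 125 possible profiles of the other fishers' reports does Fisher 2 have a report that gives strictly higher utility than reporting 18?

Others report (2, 18, 18): truth gives 0; report 26 gives 2 > 0. Violating.
Others report (2, 18, 19): truth gives 0; report 26 gives 2 > 0. Violating.
Others report (2, 19, 18): truth gives 0; report 26 gives 2 > 0. Violating.
Others report (2, 19, 19): truth gives 0; report 26 gives 2 > 0. Violating.
Others report (2, 2, 2): truth gives 0; no alternative beats it.
Others report (2, 2, 5): truth gives 0; no alternative beats it.
(Checking all 125 profiles: 24 have a profitable deviation, 101 do not.)

24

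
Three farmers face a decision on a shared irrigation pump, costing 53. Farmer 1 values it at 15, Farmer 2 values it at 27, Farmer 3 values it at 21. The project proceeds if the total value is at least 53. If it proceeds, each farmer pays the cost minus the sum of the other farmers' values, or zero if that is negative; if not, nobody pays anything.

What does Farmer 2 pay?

Total value 63 ≥ cost 53, so the project is built.
The other farmers' values sum to 36.
Cost minus that sum is 53 - 36 = 17.

17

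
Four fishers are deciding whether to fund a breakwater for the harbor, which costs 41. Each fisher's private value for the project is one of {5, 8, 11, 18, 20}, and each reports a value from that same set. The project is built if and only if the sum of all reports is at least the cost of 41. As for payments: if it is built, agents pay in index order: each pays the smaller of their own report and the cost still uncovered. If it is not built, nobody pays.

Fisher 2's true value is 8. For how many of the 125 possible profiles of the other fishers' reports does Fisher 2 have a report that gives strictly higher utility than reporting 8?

Others report (5, 11, 20): truth gives 0; report 5 gives 3 > 0. Violating.
Others report (5, 18, 18): truth gives 0; report 5 gives 3 > 0. Violating.
Others report (5, 18, 20): truth gives 0; report 5 gives 3 > 0. Violating.
Others report (5, 20, 11): truth gives 0; report 5 gives 3 > 0. Violating.
Others report (5, 5, 5): truth gives 0; no alternative beats it.
Others report (5, 5, 8): truth gives 0; no alternative beats it.
(Checking all 125 profiles: 71 have a profitable deviation, 54 do not.)

71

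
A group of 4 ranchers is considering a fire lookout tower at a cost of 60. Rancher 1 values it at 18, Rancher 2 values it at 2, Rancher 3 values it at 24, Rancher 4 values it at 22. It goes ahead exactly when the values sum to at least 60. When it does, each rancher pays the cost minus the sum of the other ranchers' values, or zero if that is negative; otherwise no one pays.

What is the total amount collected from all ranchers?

46

Total value 66 ≥ cost 60, so it is built.
Rancher 1: others sum to 48; max(0, 60 - 48) = 12.
Rancher 2: others sum to 64; max(0, 60 - 64) = 0.
Rancher 3: others sum to 42; max(0, 60 - 42) = 18.
Rancher 4: others sum to 44; max(0, 60 - 44) = 16.
Total collected = 12 + 0 + 18 + 16 = 46.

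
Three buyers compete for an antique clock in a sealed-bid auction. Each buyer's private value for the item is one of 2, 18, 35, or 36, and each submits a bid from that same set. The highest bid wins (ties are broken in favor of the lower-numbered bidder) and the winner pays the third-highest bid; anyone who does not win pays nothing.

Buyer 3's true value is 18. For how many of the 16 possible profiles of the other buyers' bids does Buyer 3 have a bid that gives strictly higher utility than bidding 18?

Others bid (2, 18): truth gives 0; bid 35 gives 16 > 0. Violating.
Others bid (2, 35): truth gives 0; bid 36 gives 16 > 0. Violating.
Others bid (18, 2): truth gives 0; bid 35 gives 16 > 0. Violating.
Others bid (35, 2): truth gives 0; bid 36 gives 16 > 0. Violating.
Others bid (2, 2): truth gives 16; no alternative beats it.
Others bid (2, 36): truth gives 0; no alternative beats it.
(Checking all 16 profiles: 4 have a profitable deviation, 12 do not.)

4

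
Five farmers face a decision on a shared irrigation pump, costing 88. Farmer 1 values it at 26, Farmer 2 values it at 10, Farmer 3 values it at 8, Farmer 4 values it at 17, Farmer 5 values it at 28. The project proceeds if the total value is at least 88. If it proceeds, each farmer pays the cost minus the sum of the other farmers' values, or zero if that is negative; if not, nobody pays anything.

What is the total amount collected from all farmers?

84

Total value 89 ≥ cost 88, so it is built.
Farmer 1: others sum to 63; max(0, 88 - 63) = 25.
Farmer 2: others sum to 79; max(0, 88 - 79) = 9.
Farmer 3: others sum to 81; max(0, 88 - 81) = 7.
Farmer 4: others sum to 72; max(0, 88 - 72) = 16.
Farmer 5: others sum to 61; max(0, 88 - 61) = 27.
Total collected = 25 + 9 + 7 + 16 + 27 = 84.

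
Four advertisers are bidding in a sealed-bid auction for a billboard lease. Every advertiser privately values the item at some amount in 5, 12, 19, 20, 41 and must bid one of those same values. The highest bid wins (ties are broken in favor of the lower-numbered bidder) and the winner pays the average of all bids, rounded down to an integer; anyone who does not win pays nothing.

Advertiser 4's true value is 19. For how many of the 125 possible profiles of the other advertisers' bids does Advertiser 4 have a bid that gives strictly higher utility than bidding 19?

22

Others bid (5, 5, 5): truth gives 11; bid 12 gives 13 > 11. Violating.
Others bid (5, 5, 19): truth gives 0; bid 20 gives 7 > 0. Violating.
Others bid (5, 5, 20): truth gives 0; bid 41 gives 2 > 0. Violating.
Others bid (5, 12, 19): truth gives 0; bid 20 gives 5 > 0. Violating.
Others bid (5, 5, 12): truth gives 9; no alternative beats it.
Others bid (5, 5, 41): truth gives 0; no alternative beats it.
(Checking all 125 profiles: 22 have a profitable deviation, 103 do not.)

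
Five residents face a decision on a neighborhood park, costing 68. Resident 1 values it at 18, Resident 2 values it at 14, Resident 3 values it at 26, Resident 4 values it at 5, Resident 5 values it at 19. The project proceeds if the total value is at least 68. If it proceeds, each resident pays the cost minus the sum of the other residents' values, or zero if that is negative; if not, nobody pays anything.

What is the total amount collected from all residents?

21

Total value 82 ≥ cost 68, so it is built.
Resident 1: others sum to 64; max(0, 68 - 64) = 4.
Resident 2: others sum to 68; max(0, 68 - 68) = 0.
Resident 3: others sum to 56; max(0, 68 - 56) = 12.
Resident 4: others sum to 77; max(0, 68 - 77) = 0.
Resident 5: others sum to 63; max(0, 68 - 63) = 5.
Total collected = 4 + 0 + 12 + 0 + 5 = 21.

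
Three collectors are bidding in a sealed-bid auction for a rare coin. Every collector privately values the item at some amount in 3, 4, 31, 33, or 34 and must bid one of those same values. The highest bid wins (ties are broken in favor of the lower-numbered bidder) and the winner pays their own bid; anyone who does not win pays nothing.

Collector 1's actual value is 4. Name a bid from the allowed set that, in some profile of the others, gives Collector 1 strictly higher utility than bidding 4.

Suppose Collector 2 bids 3 and Collector 3 bids 3.
Bid 4: wins, pays 4, utility 4 - 4 = 0.
Bid 3: wins, pays 3, utility 4 - 3 = 1.
So bidding 3 beats truth here (1 > 0).

3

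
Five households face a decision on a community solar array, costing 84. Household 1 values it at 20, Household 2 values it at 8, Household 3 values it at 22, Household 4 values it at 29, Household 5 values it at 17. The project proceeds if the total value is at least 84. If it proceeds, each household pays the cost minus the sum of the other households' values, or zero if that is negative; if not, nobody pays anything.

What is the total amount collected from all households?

40

Total value 96 ≥ cost 84, so it is built.
Household 1: others sum to 76; max(0, 84 - 76) = 8.
Household 2: others sum to 88; max(0, 84 - 88) = 0.
Household 3: others sum to 74; max(0, 84 - 74) = 10.
Household 4: others sum to 67; max(0, 84 - 67) = 17.
Household 5: others sum to 79; max(0, 84 - 79) = 5.
Total collected = 8 + 0 + 10 + 17 + 5 = 40.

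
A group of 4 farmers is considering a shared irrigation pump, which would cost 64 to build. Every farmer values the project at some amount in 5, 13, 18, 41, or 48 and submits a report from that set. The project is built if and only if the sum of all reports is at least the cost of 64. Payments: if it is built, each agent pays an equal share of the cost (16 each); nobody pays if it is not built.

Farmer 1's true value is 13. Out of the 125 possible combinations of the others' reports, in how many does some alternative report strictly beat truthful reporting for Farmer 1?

Others report (5, 5, 41): truth gives -3; report 5 gives 0 > -3. Violating.
Others report (5, 5, 48): truth gives -3; report 5 gives 0 > -3. Violating.
Others report (5, 41, 5): truth gives -3; report 5 gives 0 > -3. Violating.
Others report (5, 48, 5): truth gives -3; report 5 gives 0 > -3. Violating.
Others report (5, 5, 5): truth gives 0; no alternative beats it.
Others report (5, 5, 13): truth gives 0; no alternative beats it.
(Checking all 125 profiles: 7 have a profitable deviation, 118 do not.)

7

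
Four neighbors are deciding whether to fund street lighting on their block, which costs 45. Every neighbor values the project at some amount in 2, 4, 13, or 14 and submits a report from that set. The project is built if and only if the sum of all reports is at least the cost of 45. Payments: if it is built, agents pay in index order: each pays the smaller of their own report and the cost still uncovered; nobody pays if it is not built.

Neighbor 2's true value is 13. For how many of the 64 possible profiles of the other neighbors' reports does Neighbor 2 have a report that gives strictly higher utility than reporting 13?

4

Others report (13, 14, 14): truth gives 0; report 4 gives 9 > 0. Violating.
Others report (14, 13, 14): truth gives 0; report 4 gives 9 > 0. Violating.
Others report (14, 14, 13): truth gives 0; report 4 gives 9 > 0. Violating.
Others report (14, 14, 14): truth gives 0; report 4 gives 9 > 0. Violating.
Others report (2, 2, 2): truth gives 0; no alternative beats it.
Others report (2, 2, 4): truth gives 0; no alternative beats it.
(Checking all 64 profiles: 4 have a profitable deviation, 60 do not.)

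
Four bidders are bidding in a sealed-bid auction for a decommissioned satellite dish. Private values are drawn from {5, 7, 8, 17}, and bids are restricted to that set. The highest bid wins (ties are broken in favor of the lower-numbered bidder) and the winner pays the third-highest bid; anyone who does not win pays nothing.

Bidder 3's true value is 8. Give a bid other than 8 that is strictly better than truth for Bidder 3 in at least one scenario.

Suppose Bidder 1 bids 5, Bidder 2 bids 5 and Bidder 4 bids 17.
Bid 8: loses, pays 0, utility 0.
Bid 17: wins, pays 5, utility 8 - 5 = 3.
So bidding 17 beats truth here (3 > 0).

17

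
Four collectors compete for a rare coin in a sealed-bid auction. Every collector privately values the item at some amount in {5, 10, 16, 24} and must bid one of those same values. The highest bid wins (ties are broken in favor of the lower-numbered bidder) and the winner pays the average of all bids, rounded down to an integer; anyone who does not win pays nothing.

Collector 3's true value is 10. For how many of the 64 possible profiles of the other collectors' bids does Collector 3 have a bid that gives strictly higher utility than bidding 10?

Others bid (5, 10, 5): truth gives 0; bid 16 gives 1 > 0. Violating.
Others bid (10, 5, 5): truth gives 0; bid 16 gives 1 > 0. Violating.
Others bid (5, 5, 5): truth gives 4; no alternative beats it.
Others bid (5, 5, 10): truth gives 3; no alternative beats it.
(Checking all 64 profiles: 2 have a profitable deviation, 62 do not.)

2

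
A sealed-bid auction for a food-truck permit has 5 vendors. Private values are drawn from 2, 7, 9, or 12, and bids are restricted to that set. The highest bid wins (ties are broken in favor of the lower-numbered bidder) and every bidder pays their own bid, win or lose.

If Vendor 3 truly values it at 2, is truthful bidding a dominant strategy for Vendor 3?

Yes

Check each profile of the others' bids and compare truth against every alternative bid.
Others bid (2, 2, 2, 9): truth gives -2, best alternative gives -7.
Others bid (2, 2, 2, 12): truth gives -2, best alternative gives -7.
Others bid (2, 2, 7, 9): truth gives -2, best alternative gives -7.
Others bid (2, 2, 7, 12): truth gives -2, best alternative gives -7.
Others bid (2, 2, 9, 2): truth gives -2, best alternative gives -7.
Others bid (2, 2, 9, 7): truth gives -2, best alternative gives -7.
(Remaining 250 profiles checked similarly; truth is weakly best in each.)
In every case the truthful bid is at least as good as any alternative, so it is a dominant strategy.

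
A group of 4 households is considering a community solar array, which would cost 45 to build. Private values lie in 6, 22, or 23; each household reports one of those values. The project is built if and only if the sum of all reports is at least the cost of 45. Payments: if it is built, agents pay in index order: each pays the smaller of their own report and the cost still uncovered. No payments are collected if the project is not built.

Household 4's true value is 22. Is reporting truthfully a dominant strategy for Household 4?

Check each profile of the others' reports and compare truth against every alternative report.
Others report (6, 22, 22): truth gives 22, best alternative gives 22.
Others report (6, 22, 23): truth gives 22, best alternative gives 22.
Others report (6, 23, 22): truth gives 22, best alternative gives 22.
Others report (6, 23, 23): truth gives 22, best alternative gives 22.
Others report (22, 6, 22): truth gives 22, best alternative gives 22.
Others report (22, 6, 23): truth gives 22, best alternative gives 22.
(Remaining 21 profiles checked similarly; truth is weakly best in each.)
In every case the truthful report is at least as good as any alternative, so it is a dominant strategy.

Yes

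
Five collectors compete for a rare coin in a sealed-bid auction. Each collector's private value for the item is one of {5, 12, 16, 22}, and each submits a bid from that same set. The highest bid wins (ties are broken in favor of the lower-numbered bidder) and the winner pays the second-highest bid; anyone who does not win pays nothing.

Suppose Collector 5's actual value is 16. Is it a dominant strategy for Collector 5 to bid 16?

Check each profile of the others' bids and compare truth against every alternative bid.
Others bid (5, 5, 5, 5): truth gives 11, best alternative gives 11.
Others bid (5, 5, 5, 12): truth gives 4, best alternative gives 4.
Others bid (5, 5, 12, 5): truth gives 4, best alternative gives 4.
Others bid (5, 5, 12, 12): truth gives 4, best alternative gives 4.
Others bid (5, 12, 5, 5): truth gives 4, best alternative gives 4.
Others bid (5, 12, 5, 12): truth gives 4, best alternative gives 4.
(Remaining 250 profiles checked similarly; truth is weakly best in each.)
In every case the truthful bid is at least as good as any alternative, so it is a dominant strategy.

Yes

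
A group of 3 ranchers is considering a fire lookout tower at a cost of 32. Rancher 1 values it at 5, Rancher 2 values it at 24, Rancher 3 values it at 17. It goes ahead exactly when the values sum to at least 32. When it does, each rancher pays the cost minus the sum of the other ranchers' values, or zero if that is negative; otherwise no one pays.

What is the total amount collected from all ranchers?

Total value 46 ≥ cost 32, so it is built.
Rancher 1: others sum to 41; max(0, 32 - 41) = 0.
Rancher 2: others sum to 22; max(0, 32 - 22) = 10.
Rancher 3: others sum to 29; max(0, 32 - 29) = 3.
Total collected = 0 + 10 + 3 = 13.

13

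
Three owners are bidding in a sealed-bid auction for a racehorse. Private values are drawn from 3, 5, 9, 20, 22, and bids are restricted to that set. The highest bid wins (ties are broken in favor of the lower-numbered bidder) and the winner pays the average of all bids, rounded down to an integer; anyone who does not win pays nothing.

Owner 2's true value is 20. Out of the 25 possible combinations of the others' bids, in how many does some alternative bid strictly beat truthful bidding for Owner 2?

12

Others bid (3, 3): truth gives 12; bid 5 gives 17 > 12. Violating.
Others bid (3, 5): truth gives 11; bid 5 gives 16 > 11. Violating.
Others bid (3, 9): truth gives 10; bid 9 gives 13 > 10. Violating.
Others bid (3, 22): truth gives 0; bid 22 gives 5 > 0. Violating.
Others bid (3, 20): truth gives 6; no alternative beats it.
Others bid (5, 20): truth gives 5; no alternative beats it.
(Checking all 25 profiles: 12 have a profitable deviation, 13 do not.)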